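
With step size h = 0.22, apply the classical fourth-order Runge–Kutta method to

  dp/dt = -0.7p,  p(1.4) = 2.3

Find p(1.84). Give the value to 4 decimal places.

1.6903

RK4: k1 = f(t_n, p_n); k2 = f(t_n + h/2, p_n + (h/2)·k1); k3 = f(t_n + h/2, p_n + (h/2)·k2); k4 = f(t_n + h, p_n + h·k3); p_{n+1} = p_n + (h/6)·(k1 + 2k2 + 2k3 + k4).
t=1.400000, p=2.300000:
  k1 = f(1.400000, 2.300000) = -1.610000
  k2 = f(1.510000, 2.122900) = -1.486030
  k3 = f(1.510000, 2.136537) = -1.495576
  k4 = f(1.620000, 1.970973) = -1.379681
  p ← 2.300000 + (0.22/6)·(k1 + 2k2 + 2k3 + k4) = 1.971727
t=1.620000, p=1.971727:
  k1 = f(1.620000, 1.971727) = -1.380209
  k2 = f(1.730000, 1.819904) = -1.273933
  k3 = f(1.730000, 1.831595) = -1.282116
  k4 = f(1.840000, 1.689662) = -1.182763
  p ← 1.971727 + (0.22/6)·(k1 + 2k2 + 2k3 + k4) = 1.690308
p(1.84) ≈ 1.6903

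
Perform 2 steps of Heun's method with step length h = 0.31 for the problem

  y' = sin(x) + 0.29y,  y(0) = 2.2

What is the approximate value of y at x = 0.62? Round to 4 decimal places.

Heun: k1 = f(x_n, y_n); k2 = f(x_n + h, y_n + h·k1); y_{n+1} = y_n + (h/2)·(k1 + k2).
x=0.000000, y=2.200000:
  k1 = f(0.000000, 2.200000) = 0.638000
  k2 = f(0.310000, 2.397780) = 1.000415
  y ← 2.200000 + (0.31/2)·(0.638000 + 1.000415) = 2.453954
x=0.310000, y=2.453954:
  k1 = f(0.310000, 2.453954) = 1.016705
  k2 = f(0.620000, 2.769133) = 1.384084
  y ← 2.453954 + (0.31/2)·(1.016705 + 1.384084) = 2.826077
y(0.62) ≈ 2.8261

2.8261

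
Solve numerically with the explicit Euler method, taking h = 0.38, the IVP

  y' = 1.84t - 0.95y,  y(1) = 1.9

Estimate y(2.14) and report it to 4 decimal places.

2.6284

Euler: y_{n+1} = y_n + h·f(t_n, y_n).
t=1.000000, y=1.900000: f=0.035000 → y ← 1.900000 + 0.38·0.035000 = 1.913300
t=1.380000, y=1.913300: f=0.721565 → y ← 1.913300 + 0.38·0.721565 = 2.187495
t=1.760000, y=2.187495: f=1.160280 → y ← 2.187495 + 0.38·1.160280 = 2.628401
y(2.14) ≈ 2.6284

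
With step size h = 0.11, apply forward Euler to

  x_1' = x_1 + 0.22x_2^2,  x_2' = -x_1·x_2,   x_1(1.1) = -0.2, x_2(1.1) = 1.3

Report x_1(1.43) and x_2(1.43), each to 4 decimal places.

-0.1313, 1.3787

Euler on (x_1,x_2): x_1_{n+1} = x_1_n + h·x_1', x_2_{n+1} = x_2_n + h·x_2'.
1.100000: (-0.200000, 1.300000); f=(0.171800, 0.260000) → (-0.181102, 1.328600)
1.210000: (-0.181102, 1.328600); f=(0.207237, 0.240612) → (-0.158306, 1.355067)
1.320000: (-0.158306, 1.355067); f=(0.245660, 0.214515) → (-0.131283, 1.378664)
(x_1(1.43), x_2(1.43)) ≈ (-0.1313, 1.3787)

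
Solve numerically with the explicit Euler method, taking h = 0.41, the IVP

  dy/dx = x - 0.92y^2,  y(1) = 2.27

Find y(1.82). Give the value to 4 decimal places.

1.1099

Euler: y_{n+1} = y_n + h·f(x_n, y_n).
x=1.000000, y=2.270000: f=-3.740668 → y ← 2.270000 + 0.41·(-3.740668) = 0.736326
x=1.410000, y=0.736326: f=0.911198 → y ← 0.736326 + 0.41·0.911198 = 1.109917
y(1.82) ≈ 1.1099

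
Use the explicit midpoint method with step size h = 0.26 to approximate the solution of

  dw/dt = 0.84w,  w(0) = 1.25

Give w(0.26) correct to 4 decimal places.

Midpoint: k1 = f(t_n, w_n); k2 = f(t_n + h/2, w_n + (h/2)·k1); w_{n+1} = w_n + h·k2.
t=0.000000, w=1.250000:
  k1 = f(0.000000, 1.250000) = 1.050000
  k2 = f(0.130000, 1.386500) = 1.164660
  w ← 1.250000 + 0.26·1.164660 = 1.552812
w(0.26) ≈ 1.5528

1.5528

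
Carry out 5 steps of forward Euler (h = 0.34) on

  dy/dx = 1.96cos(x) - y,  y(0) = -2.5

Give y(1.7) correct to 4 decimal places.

0.5893

Euler: y_{n+1} = y_n + h·f(x_n, y_n).
x=0.000000, y=-2.500000: f=4.460000 → y ← -2.500000 + 0.34·4.460000 = -0.983600
x=0.340000, y=-0.983600: f=2.831399 → y ← -0.983600 + 0.34·2.831399 = -0.020924
x=0.680000, y=-0.020924: f=1.544967 → y ← -0.020924 + 0.34·1.544967 = 0.504364
x=1.020000, y=0.504364: f=0.521433 → y ← 0.504364 + 0.34·0.521433 = 0.681652
x=1.360000, y=0.681652: f=-0.271544 → y ← 0.681652 + 0.34·(-0.271544) = 0.589327
y(1.7) ≈ 0.5893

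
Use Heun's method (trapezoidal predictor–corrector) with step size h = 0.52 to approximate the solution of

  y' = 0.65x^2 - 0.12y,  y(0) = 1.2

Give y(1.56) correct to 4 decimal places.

Heun: k1 = f(x_n, y_n); k2 = f(x_n + h, y_n + h·k1); y_{n+1} = y_n + (h/2)·(k1 + k2).
x=0.000000, y=1.200000:
  k1 = f(0.000000, 1.200000) = -0.144000
  k2 = f(0.520000, 1.125120) = 0.040746
  y ← 1.200000 + (0.52/2)·(-0.144000 + 0.040746) = 1.173154
x=0.520000, y=1.173154:
  k1 = f(0.520000, 1.173154) = 0.034982
  k2 = f(1.040000, 1.191344) = 0.560079
  y ← 1.173154 + (0.52/2)·(0.034982 + 0.560079) = 1.327870
x=1.040000, y=1.327870:
  k1 = f(1.040000, 1.327870) = 0.543696
  k2 = f(1.560000, 1.610591) = 1.388569
  y ← 1.327870 + (0.52/2)·(0.543696 + 1.388569) = 1.830258
y(1.56) ≈ 1.8303

1.8303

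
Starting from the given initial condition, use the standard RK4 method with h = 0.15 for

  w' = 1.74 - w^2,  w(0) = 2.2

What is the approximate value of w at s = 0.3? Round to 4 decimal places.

RK4: k1 = f(s_n, w_n); k2 = f(s_n + h/2, w_n + (h/2)·k1); k3 = f(s_n + h/2, w_n + (h/2)·k2); k4 = f(s_n + h, w_n + h·k3); w_{n+1} = w_n + (h/6)·(k1 + 2k2 + 2k3 + k4).
s=0.000000, w=2.200000:
  k1 = f(0.000000, 2.200000) = -3.100000
  k2 = f(0.075000, 1.967500) = -2.131056
  k3 = f(0.075000, 2.040171) = -2.422297
  k4 = f(0.150000, 1.836655) = -1.633303
  w ← 2.200000 + (0.15/6)·(k1 + 2k2 + 2k3 + k4) = 1.854000
s=0.150000, w=1.854000:
  k1 = f(0.150000, 1.854000) = -1.697315
  k2 = f(0.225000, 1.726701) = -1.241497
  k3 = f(0.225000, 1.760888) = -1.360725
  k4 = f(0.300000, 1.649891) = -0.982140
  w ← 1.854000 + (0.15/6)·(k1 + 2k2 + 2k3 + k4) = 1.656902
w(0.3) ≈ 1.6569

1.6569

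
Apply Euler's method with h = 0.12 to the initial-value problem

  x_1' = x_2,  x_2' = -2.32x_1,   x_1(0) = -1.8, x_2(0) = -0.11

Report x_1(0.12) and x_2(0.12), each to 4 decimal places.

Euler on (x_1,x_2): x_1_{n+1} = x_1_n + h·x_1', x_2_{n+1} = x_2_n + h·x_2'.
0.000000: (-1.800000, -0.110000); f=(-0.110000, 4.176000) → (-1.813200, 0.391120)
(x_1(0.12), x_2(0.12)) ≈ (-1.8132, 0.3911)

-1.8132, 0.3911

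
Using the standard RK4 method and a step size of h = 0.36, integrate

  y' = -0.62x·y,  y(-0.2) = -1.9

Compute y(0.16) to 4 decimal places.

-1.9085

RK4: k1 = f(x_n, y_n); k2 = f(x_n + h/2, y_n + (h/2)·k1); k3 = f(x_n + h/2, y_n + (h/2)·k2); k4 = f(x_n + h, y_n + h·k3); y_{n+1} = y_n + (h/6)·(k1 + 2k2 + 2k3 + k4).
x=-0.200000, y=-1.900000:
  k1 = f(-0.200000, -1.900000) = -0.235600
  k2 = f(-0.020000, -1.942408) = -0.024086
  k3 = f(-0.020000, -1.904335) = -0.023614
  k4 = f(0.160000, -1.908501) = 0.189323
  y ← -1.900000 + (0.36/6)·(k1 + 2k2 + 2k3 + k4) = -1.908501
y(0.16) ≈ -1.9085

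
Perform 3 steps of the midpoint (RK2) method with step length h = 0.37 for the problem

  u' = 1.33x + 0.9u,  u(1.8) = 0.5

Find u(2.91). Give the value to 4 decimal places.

Midpoint: k1 = f(x_n, u_n); k2 = f(x_n + h/2, u_n + (h/2)·k1); u_{n+1} = u_n + h·k2.
x=1.800000, u=0.500000:
  k1 = f(1.800000, 0.500000) = 2.844000
  k2 = f(1.985000, 1.026140) = 3.563576
  u ← 0.500000 + 0.37·3.563576 = 1.818523
x=2.170000, u=1.818523:
  k1 = f(2.170000, 1.818523) = 4.522771
  k2 = f(2.355000, 2.655236) = 5.521862
  u ← 1.818523 + 0.37·5.521862 = 3.861612
x=2.540000, u=3.861612:
  k1 = f(2.540000, 3.861612) = 6.853651
  k2 = f(2.725000, 5.129538) = 8.240834
  u ← 3.861612 + 0.37·8.240834 = 6.910721
u(2.91) ≈ 6.9107

6.9107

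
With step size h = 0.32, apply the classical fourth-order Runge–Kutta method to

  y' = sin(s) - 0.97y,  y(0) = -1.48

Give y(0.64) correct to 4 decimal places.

-0.6334

RK4: k1 = f(s_n, y_n); k2 = f(s_n + h/2, y_n + (h/2)·k1); k3 = f(s_n + h/2, y_n + (h/2)·k2); k4 = f(s_n + h, y_n + h·k3); y_{n+1} = y_n + (h/6)·(k1 + 2k2 + 2k3 + k4).
s=0.000000, y=-1.480000:
  k1 = f(0.000000, -1.480000) = 1.435600
  k2 = f(0.160000, -1.250304) = 1.372113
  k3 = f(0.160000, -1.260462) = 1.381966
  k4 = f(0.320000, -1.037771) = 1.321204
  y ← -1.480000 + (0.32/6)·(k1 + 2k2 + 2k3 + k4) = -1.039202
s=0.320000, y=-1.039202:
  k1 = f(0.320000, -1.039202) = 1.322592
  k2 = f(0.480000, -0.827587) = 1.264539
  k3 = f(0.480000, -0.836876) = 1.273549
  k4 = f(0.640000, -0.631666) = 1.209912
  y ← -1.039202 + (0.32/6)·(k1 + 2k2 + 2k3 + k4) = -0.633406
y(0.64) ≈ -0.6334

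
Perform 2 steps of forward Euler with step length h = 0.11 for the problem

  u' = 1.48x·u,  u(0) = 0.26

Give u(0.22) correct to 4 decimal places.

Euler: u_{n+1} = u_n + h·f(x_n, u_n).
x=0.000000, u=0.260000: f=0.000000 → u ← 0.260000 + 0.11·0.000000 = 0.260000
x=0.110000, u=0.260000: f=0.042328 → u ← 0.260000 + 0.11·0.042328 = 0.264656
u(0.22) ≈ 0.2647

0.2647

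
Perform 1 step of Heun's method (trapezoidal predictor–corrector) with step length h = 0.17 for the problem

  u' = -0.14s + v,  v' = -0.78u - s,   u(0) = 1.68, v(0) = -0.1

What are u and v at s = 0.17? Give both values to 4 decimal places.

1.6420, -0.3361

Heun on (u,v): k1 = f(s_n, state_n); k2 = f(s_n + h, state_n + h·k1); state_{n+1} = state_n + (h/2)·(k1 + k2).
0.000000: (1.680000, -0.100000)
  k1 = (-0.100000, -1.310400)
  predictor → (1.663000, -0.322768)
  k2 = (-0.346568, -1.467140)
  → (1.642042, -0.336091)
(u(0.17), v(0.17)) ≈ (1.6420, -0.3361)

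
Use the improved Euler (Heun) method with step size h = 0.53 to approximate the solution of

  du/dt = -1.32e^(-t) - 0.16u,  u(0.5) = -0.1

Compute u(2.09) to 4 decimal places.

Heun: k1 = f(t_n, u_n); k2 = f(t_n + h, u_n + h·k1); u_{n+1} = u_n + (h/2)·(k1 + k2).
t=0.500000, u=-0.100000:
  k1 = f(0.500000, -0.100000) = -0.784620
  k2 = f(1.030000, -0.515849) = -0.388713
  u ← -0.100000 + (0.53/2)·(-0.784620 + (-0.388713)) = -0.410933
t=1.030000, u=-0.410933:
  k1 = f(1.030000, -0.410933) = -0.405500
  k2 = f(1.560000, -0.625848) = -0.177244
  u ← -0.410933 + (0.53/2)·(-0.405500 + (-0.177244)) = -0.565361
t=1.560000, u=-0.565361:
  k1 = f(1.560000, -0.565361) = -0.186922
  k2 = f(2.090000, -0.664429) = -0.056958
  u ← -0.565361 + (0.53/2)·(-0.186922 + (-0.056958)) = -0.629989
u(2.09) ≈ -0.6300

-0.6300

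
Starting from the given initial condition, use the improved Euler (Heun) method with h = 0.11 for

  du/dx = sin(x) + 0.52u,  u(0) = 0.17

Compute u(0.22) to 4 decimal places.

0.2154

Heun: k1 = f(x_n, u_n); k2 = f(x_n + h, u_n + h·k1); u_{n+1} = u_n + (h/2)·(k1 + k2).
x=0.000000, u=0.170000:
  k1 = f(0.000000, 0.170000) = 0.088400
  k2 = f(0.110000, 0.179724) = 0.203235
  u ← 0.170000 + (0.11/2)·(0.088400 + 0.203235) = 0.186040
x=0.110000, u=0.186040:
  k1 = f(0.110000, 0.186040) = 0.206519
  k2 = f(0.220000, 0.208757) = 0.326783
  u ← 0.186040 + (0.11/2)·(0.206519 + 0.326783) = 0.215372
u(0.22) ≈ 0.2154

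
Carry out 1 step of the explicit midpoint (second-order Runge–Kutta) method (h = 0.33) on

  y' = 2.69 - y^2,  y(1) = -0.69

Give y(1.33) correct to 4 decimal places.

0.1629

Midpoint: k1 = f(s_n, y_n); k2 = f(s_n + h/2, y_n + (h/2)·k1); y_{n+1} = y_n + h·k2.
s=1.000000, y=-0.690000:
  k1 = f(1.000000, -0.690000) = 2.213900
  k2 = f(1.165000, -0.324706) = 2.584566
  y ← -0.690000 + 0.33·2.584566 = 0.162907
y(1.33) ≈ 0.1629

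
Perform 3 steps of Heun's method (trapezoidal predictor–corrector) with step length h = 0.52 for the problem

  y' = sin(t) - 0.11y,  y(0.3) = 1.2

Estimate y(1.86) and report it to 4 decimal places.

Heun: k1 = f(t_n, y_n); k2 = f(t_n + h, y_n + h·k1); y_{n+1} = y_n + (h/2)·(k1 + k2).
t=0.300000, y=1.200000:
  k1 = f(0.300000, 1.200000) = 0.163520
  k2 = f(0.820000, 1.285031) = 0.589792
  y ← 1.200000 + (0.52/2)·(0.163520 + 0.589792) = 1.395861
t=0.820000, y=1.395861:
  k1 = f(0.820000, 1.395861) = 0.577601
  k2 = f(1.340000, 1.696214) = 0.786901
  y ← 1.395861 + (0.52/2)·(0.577601 + 0.786901) = 1.750632
t=1.340000, y=1.750632:
  k1 = f(1.340000, 1.750632) = 0.780915
  k2 = f(1.860000, 2.156708) = 0.721233
  y ← 1.750632 + (0.52/2)·(0.780915 + 0.721233) = 2.141190
y(1.86) ≈ 2.1412

2.1412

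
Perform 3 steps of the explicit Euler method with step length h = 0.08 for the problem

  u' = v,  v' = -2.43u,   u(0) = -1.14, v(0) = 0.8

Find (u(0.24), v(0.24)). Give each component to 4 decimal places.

-0.8958, 1.4241

Euler on (u,v): u_{n+1} = u_n + h·u', v_{n+1} = v_n + h·v'.
0.000000: (-1.140000, 0.800000); f=(0.800000, 2.770200) → (-1.076000, 1.021616)
0.080000: (-1.076000, 1.021616); f=(1.021616, 2.614680) → (-0.994271, 1.230790)
0.160000: (-0.994271, 1.230790); f=(1.230790, 2.416078) → (-0.895807, 1.424077)
(u(0.24), v(0.24)) ≈ (-0.8958, 1.4241)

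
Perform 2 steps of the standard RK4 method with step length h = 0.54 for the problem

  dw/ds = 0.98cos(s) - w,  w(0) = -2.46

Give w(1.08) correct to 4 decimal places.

RK4: k1 = f(s_n, w_n); k2 = f(s_n + h/2, w_n + (h/2)·k1); k3 = f(s_n + h/2, w_n + (h/2)·k2); k4 = f(s_n + h, w_n + h·k3); w_{n+1} = w_n + (h/6)·(k1 + 2k2 + 2k3 + k4).
s=0.000000, w=-2.460000:
  k1 = f(0.000000, -2.460000) = 3.440000
  k2 = f(0.270000, -1.531200) = 2.475695
  k3 = f(0.270000, -1.791562) = 2.736058
  k4 = f(0.540000, -0.982529) = 1.823083
  w ← -2.460000 + (0.54/6)·(k1 + 2k2 + 2k3 + k4) = -1.048207
s=0.540000, w=-1.048207:
  k1 = f(0.540000, -1.048207) = 1.888761
  k2 = f(0.810000, -0.538241) = 1.213950
  k3 = f(0.810000, -0.720440) = 1.396149
  k4 = f(1.080000, -0.294286) = 0.756188
  w ← -1.048207 + (0.54/6)·(k1 + 2k2 + 2k3 + k4) = -0.340344
w(1.08) ≈ -0.3403

-0.3403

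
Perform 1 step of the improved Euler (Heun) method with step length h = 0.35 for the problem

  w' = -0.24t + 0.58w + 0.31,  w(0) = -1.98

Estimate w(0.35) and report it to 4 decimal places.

-2.3179

Heun: k1 = f(t_n, w_n); k2 = f(t_n + h, w_n + h·k1); w_{n+1} = w_n + (h/2)·(k1 + k2).
t=0.000000, w=-1.980000:
  k1 = f(0.000000, -1.980000) = -0.838400
  k2 = f(0.350000, -2.273440) = -1.092595
  w ← -1.980000 + (0.35/2)·(-0.838400 + (-1.092595)) = -2.317924
w(0.35) ≈ -2.3179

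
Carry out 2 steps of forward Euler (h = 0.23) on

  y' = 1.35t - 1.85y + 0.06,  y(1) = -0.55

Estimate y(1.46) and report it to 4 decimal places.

0.4005

Euler: y_{n+1} = y_n + h·f(t_n, y_n).
t=1.000000, y=-0.550000: f=2.427500 → y ← -0.550000 + 0.23·2.427500 = 0.008325
t=1.230000, y=0.008325: f=1.705099 → y ← 0.008325 + 0.23·1.705099 = 0.400498
y(1.46) ≈ 0.4005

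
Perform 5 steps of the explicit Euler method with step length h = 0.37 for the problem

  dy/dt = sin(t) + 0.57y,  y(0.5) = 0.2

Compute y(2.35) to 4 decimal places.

Euler: y_{n+1} = y_n + h·f(t_n, y_n).
t=0.500000, y=0.200000: f=0.593426 → y ← 0.200000 + 0.37·0.593426 = 0.419567
t=0.870000, y=0.419567: f=1.003482 → y ← 0.419567 + 0.37·1.003482 = 0.790856
t=1.240000, y=0.790856: f=1.396572 → y ← 0.790856 + 0.37·1.396572 = 1.307588
t=1.610000, y=1.307588: f=1.744557 → y ← 1.307588 + 0.37·1.744557 = 1.953073
t=1.980000, y=1.953073: f=2.030690 → y ← 1.953073 + 0.37·2.030690 = 2.704429
y(2.35) ≈ 2.7044

2.7044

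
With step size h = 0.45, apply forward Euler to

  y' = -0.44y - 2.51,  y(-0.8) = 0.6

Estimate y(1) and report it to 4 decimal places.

-3.0963

Euler: y_{n+1} = y_n + h·f(s_n, y_n).
s=-0.800000, y=0.600000: f=-2.774000 → y ← 0.600000 + 0.45·(-2.774000) = -0.648300
s=-0.350000, y=-0.648300: f=-2.224748 → y ← -0.648300 + 0.45·(-2.224748) = -1.649437
s=0.100000, y=-1.649437: f=-1.784248 → y ← -1.649437 + 0.45·(-1.784248) = -2.452348
s=0.550000, y=-2.452348: f=-1.430967 → y ← -2.452348 + 0.45·(-1.430967) = -3.096283
y(1) ≈ -3.0963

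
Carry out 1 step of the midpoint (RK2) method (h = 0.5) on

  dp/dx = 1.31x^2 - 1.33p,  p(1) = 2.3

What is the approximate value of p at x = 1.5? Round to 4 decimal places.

2.0847

Midpoint: k1 = f(x_n, p_n); k2 = f(x_n + h/2, p_n + (h/2)·k1); p_{n+1} = p_n + h·k2.
x=1.000000, p=2.300000:
  k1 = f(1.000000, 2.300000) = -1.749000
  k2 = f(1.250000, 1.862750) = -0.430582
  p ← 2.300000 + 0.5·(-0.430582) = 2.084709
p(1.5) ≈ 2.0847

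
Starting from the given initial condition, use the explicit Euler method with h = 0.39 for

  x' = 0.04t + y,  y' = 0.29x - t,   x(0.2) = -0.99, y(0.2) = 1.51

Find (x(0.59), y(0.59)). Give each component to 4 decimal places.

Euler on (x,y): x_{n+1} = x_n + h·x', y_{n+1} = y_n + h·y'.
0.200000: (-0.990000, 1.510000); f=(1.518000, -0.487100) → (-0.397980, 1.320031)
(x(0.59), y(0.59)) ≈ (-0.3980, 1.3200)

-0.3980, 1.3200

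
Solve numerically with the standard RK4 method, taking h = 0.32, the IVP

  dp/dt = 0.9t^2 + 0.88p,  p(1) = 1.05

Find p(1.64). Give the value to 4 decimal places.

RK4: k1 = f(t_n, p_n); k2 = f(t_n + h/2, p_n + (h/2)·k1); k3 = f(t_n + h/2, p_n + (h/2)·k2); k4 = f(t_n + h, p_n + h·k3); p_{n+1} = p_n + (h/6)·(k1 + 2k2 + 2k3 + k4).
t=1.000000, p=1.050000:
  k1 = f(1.000000, 1.050000) = 1.824000
  k2 = f(1.160000, 1.341840) = 2.391859
  k3 = f(1.160000, 1.432697) = 2.471814
  k4 = f(1.320000, 1.840980) = 3.188223
  p ← 1.050000 + (0.32/6)·(k1 + 2k2 + 2k3 + k4) = 1.836110
t=1.320000, p=1.836110:
  k1 = f(1.320000, 1.836110) = 3.183937
  k2 = f(1.480000, 2.345540) = 4.035435
  k3 = f(1.480000, 2.481780) = 4.155326
  k4 = f(1.640000, 3.165815) = 5.206557
  p ← 1.836110 + (0.32/6)·(k1 + 2k2 + 2k3 + k4) = 3.157285
p(1.64) ≈ 3.1573

3.1573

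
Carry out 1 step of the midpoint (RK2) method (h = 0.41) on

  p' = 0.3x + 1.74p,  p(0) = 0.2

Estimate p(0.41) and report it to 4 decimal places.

Midpoint: k1 = f(x_n, p_n); k2 = f(x_n + h/2, p_n + (h/2)·k1); p_{n+1} = p_n + h·k2.
x=0.000000, p=0.200000:
  k1 = f(0.000000, 0.200000) = 0.348000
  k2 = f(0.205000, 0.271340) = 0.533632
  p ← 0.200000 + 0.41·0.533632 = 0.418789
p(0.41) ≈ 0.4188

0.4188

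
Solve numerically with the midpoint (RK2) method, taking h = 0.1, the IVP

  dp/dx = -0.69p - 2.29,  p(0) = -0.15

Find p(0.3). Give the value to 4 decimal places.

Midpoint: k1 = f(x_n, p_n); k2 = f(x_n + h/2, p_n + (h/2)·k1); p_{n+1} = p_n + h·k2.
x=0.000000, p=-0.150000:
  k1 = f(0.000000, -0.150000) = -2.186500
  k2 = f(0.050000, -0.259325) = -2.111066
  p ← -0.150000 + 0.1·(-2.111066) = -0.361107
x=0.100000, p=-0.361107:
  k1 = f(0.100000, -0.361107) = -2.040836
  k2 = f(0.150000, -0.463148) = -1.970428
  p ← -0.361107 + 0.1·(-1.970428) = -0.558149
x=0.200000, p=-0.558149:
  k1 = f(0.200000, -0.558149) = -1.904877
  k2 = f(0.250000, -0.653393) = -1.839159
  p ← -0.558149 + 0.1·(-1.839159) = -0.742065
p(0.3) ≈ -0.7421

-0.7421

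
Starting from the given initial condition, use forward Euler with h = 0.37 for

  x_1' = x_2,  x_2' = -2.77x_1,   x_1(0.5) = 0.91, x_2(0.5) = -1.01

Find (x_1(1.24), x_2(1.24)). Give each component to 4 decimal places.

Euler on (x_1,x_2): x_1_{n+1} = x_1_n + h·x_1', x_2_{n+1} = x_2_n + h·x_2'.
0.500000: (0.910000, -1.010000); f=(-1.010000, -2.520700) → (0.536300, -1.942659)
0.870000: (0.536300, -1.942659); f=(-1.942659, -1.485551) → (-0.182484, -2.492313)
(x_1(1.24), x_2(1.24)) ≈ (-0.1825, -2.4923)

-0.1825, -2.4923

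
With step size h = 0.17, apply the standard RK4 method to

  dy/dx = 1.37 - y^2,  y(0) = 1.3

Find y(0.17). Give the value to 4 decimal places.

1.2559

RK4: k1 = f(x_n, y_n); k2 = f(x_n + h/2, y_n + (h/2)·k1); k3 = f(x_n + h/2, y_n + (h/2)·k2); k4 = f(x_n + h, y_n + h·k3); y_{n+1} = y_n + (h/6)·(k1 + 2k2 + 2k3 + k4).
x=0.000000, y=1.300000:
  k1 = f(0.000000, 1.300000) = -0.320000
  k2 = f(0.085000, 1.272800) = -0.250020
  k3 = f(0.085000, 1.278748) = -0.265197
  k4 = f(0.170000, 1.254916) = -0.204815
  y ← 1.300000 + (0.17/6)·(k1 + 2k2 + 2k3 + k4) = 1.255935
y(0.17) ≈ 1.2559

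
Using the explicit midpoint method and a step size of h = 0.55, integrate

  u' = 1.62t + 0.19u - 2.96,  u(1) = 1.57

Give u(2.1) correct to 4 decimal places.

Midpoint: k1 = f(t_n, u_n); k2 = f(t_n + h/2, u_n + (h/2)·k1); u_{n+1} = u_n + h·k2.
t=1.000000, u=1.570000:
  k1 = f(1.000000, 1.570000) = -1.041700
  k2 = f(1.275000, 1.283533) = -0.650629
  u ← 1.570000 + 0.55·(-0.650629) = 1.212154
t=1.550000, u=1.212154:
  k1 = f(1.550000, 1.212154) = -0.218691
  k2 = f(1.825000, 1.152014) = 0.215383
  u ← 1.212154 + 0.55·0.215383 = 1.330615
u(2.1) ≈ 1.3306

1.3306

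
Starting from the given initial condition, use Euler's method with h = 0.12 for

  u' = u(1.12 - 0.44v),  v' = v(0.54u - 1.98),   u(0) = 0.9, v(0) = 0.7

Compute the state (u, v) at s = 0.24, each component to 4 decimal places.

1.0905, 0.4748

Euler on (u,v): u_{n+1} = u_n + h·u', v_{n+1} = v_n + h·v'.
0.000000: (0.900000, 0.700000); f=(0.730800, -1.045800) → (0.987696, 0.574504)
0.120000: (0.987696, 0.574504); f=(0.856548, -0.831103) → (1.090482, 0.474772)
(u(0.24), v(0.24)) ≈ (1.0905, 0.4748)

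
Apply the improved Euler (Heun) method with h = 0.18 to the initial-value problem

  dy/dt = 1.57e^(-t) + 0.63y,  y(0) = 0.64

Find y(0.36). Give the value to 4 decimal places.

1.3409

Heun: k1 = f(t_n, y_n); k2 = f(t_n + h, y_n + h·k1); y_{n+1} = y_n + (h/2)·(k1 + k2).
t=0.000000, y=0.640000:
  k1 = f(0.000000, 0.640000) = 1.973200
  k2 = f(0.180000, 0.995176) = 1.938335
  y ← 0.640000 + (0.18/2)·(1.973200 + 1.938335) = 0.992038
t=0.180000, y=0.992038:
  k1 = f(0.180000, 0.992038) = 1.936358
  k2 = f(0.360000, 1.340583) = 1.939919
  y ← 0.992038 + (0.18/2)·(1.936358 + 1.939919) = 1.340903
y(0.36) ≈ 1.3409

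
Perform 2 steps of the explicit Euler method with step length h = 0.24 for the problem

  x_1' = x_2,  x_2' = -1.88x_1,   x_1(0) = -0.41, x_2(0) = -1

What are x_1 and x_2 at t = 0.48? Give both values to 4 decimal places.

Euler on (x_1,x_2): x_1_{n+1} = x_1_n + h·x_1', x_2_{n+1} = x_2_n + h·x_2'.
0.000000: (-0.410000, -1.000000); f=(-1.000000, 0.770800) → (-0.650000, -0.815008)
0.240000: (-0.650000, -0.815008); f=(-0.815008, 1.222000) → (-0.845602, -0.521728)
(x_1(0.48), x_2(0.48)) ≈ (-0.8456, -0.5217)

-0.8456, -0.5217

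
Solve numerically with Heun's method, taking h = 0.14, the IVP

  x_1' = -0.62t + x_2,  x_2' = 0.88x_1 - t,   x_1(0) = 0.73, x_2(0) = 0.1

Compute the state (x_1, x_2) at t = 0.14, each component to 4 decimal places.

0.7442, 0.1810

Heun on (x_1,x_2): k1 = f(t_n, state_n); k2 = f(t_n + h, state_n + h·k1); state_{n+1} = state_n + (h/2)·(k1 + k2).
0.000000: (0.730000, 0.100000)
  k1 = (0.100000, 0.642400)
  predictor → (0.744000, 0.189936)
  k2 = (0.103136, 0.514720)
  → (0.744220, 0.180998)
(x_1(0.14), x_2(0.14)) ≈ (0.7442, 0.1810)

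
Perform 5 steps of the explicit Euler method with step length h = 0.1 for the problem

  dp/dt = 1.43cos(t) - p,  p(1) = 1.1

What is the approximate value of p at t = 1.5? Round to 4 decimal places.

0.8482

Euler: p_{n+1} = p_n + h·f(t_n, p_n).
t=1.000000, p=1.100000: f=-0.327368 → p ← 1.100000 + 0.1·(-0.327368) = 1.067263
t=1.100000, p=1.067263: f=-0.418621 → p ← 1.067263 + 0.1·(-0.418621) = 1.025401
t=1.200000, p=1.025401: f=-0.507230 → p ← 1.025401 + 0.1·(-0.507230) = 0.974678
t=1.300000, p=0.974678: f=-0.592155 → p ← 0.974678 + 0.1·(-0.592155) = 0.915463
t=1.400000, p=0.915463: f=-0.672410 → p ← 0.915463 + 0.1·(-0.672410) = 0.848222
p(1.5) ≈ 0.8482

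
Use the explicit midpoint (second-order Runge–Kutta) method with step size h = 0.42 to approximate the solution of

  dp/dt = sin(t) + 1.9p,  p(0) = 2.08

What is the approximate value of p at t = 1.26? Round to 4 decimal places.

21.2673

Midpoint: k1 = f(t_n, p_n); k2 = f(t_n + h/2, p_n + (h/2)·k1); p_{n+1} = p_n + h·k2.
t=0.000000, p=2.080000:
  k1 = f(0.000000, 2.080000) = 3.952000
  k2 = f(0.210000, 2.909920) = 5.737308
  p ← 2.080000 + 0.42·5.737308 = 4.489669
t=0.420000, p=4.489669:
  k1 = f(0.420000, 4.489669) = 8.938132
  k2 = f(0.630000, 6.366677) = 12.685831
  p ← 4.489669 + 0.42·12.685831 = 9.817718
t=0.840000, p=9.817718:
  k1 = f(0.840000, 9.817718) = 19.398308
  k2 = f(1.050000, 13.891363) = 27.261013
  p ← 9.817718 + 0.42·27.261013 = 21.267344
p(1.26) ≈ 21.2673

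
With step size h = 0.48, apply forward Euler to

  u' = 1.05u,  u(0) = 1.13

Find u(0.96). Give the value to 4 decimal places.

Euler: u_{n+1} = u_n + h·f(s_n, u_n).
s=0.000000, u=1.130000: f=1.186500 → u ← 1.130000 + 0.48·1.186500 = 1.699520
s=0.480000, u=1.699520: f=1.784496 → u ← 1.699520 + 0.48·1.784496 = 2.556078
u(0.96) ≈ 2.5561

2.5561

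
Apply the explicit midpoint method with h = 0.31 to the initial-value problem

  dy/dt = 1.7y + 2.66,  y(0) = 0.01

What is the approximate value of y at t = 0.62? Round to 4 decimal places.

2.8053

Midpoint: k1 = f(t_n, y_n); k2 = f(t_n + h/2, y_n + (h/2)·k1); y_{n+1} = y_n + h·k2.
t=0.000000, y=0.010000:
  k1 = f(0.000000, 0.010000) = 2.677000
  k2 = f(0.155000, 0.424935) = 3.382390
  y ← 0.010000 + 0.31·3.382390 = 1.058541
t=0.310000, y=1.058541:
  k1 = f(0.310000, 1.058541) = 4.459519
  k2 = f(0.465000, 1.749766) = 5.634603
  y ← 1.058541 + 0.31·5.634603 = 2.805268
y(0.62) ≈ 2.8053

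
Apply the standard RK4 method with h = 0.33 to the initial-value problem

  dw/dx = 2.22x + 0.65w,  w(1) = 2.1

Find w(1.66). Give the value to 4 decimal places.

RK4: k1 = f(x_n, w_n); k2 = f(x_n + h/2, w_n + (h/2)·k1); k3 = f(x_n + h/2, w_n + (h/2)·k2); k4 = f(x_n + h, w_n + h·k3); w_{n+1} = w_n + (h/6)·(k1 + 2k2 + 2k3 + k4).
x=1.000000, w=2.100000:
  k1 = f(1.000000, 2.100000) = 3.585000
  k2 = f(1.165000, 2.691525) = 4.335791
  k3 = f(1.165000, 2.815406) = 4.416314
  k4 = f(1.330000, 3.557383) = 5.264899
  w ← 2.100000 + (0.33/6)·(k1 + 2k2 + 2k3 + k4) = 3.549476
x=1.330000, w=3.549476:
  k1 = f(1.330000, 3.549476) = 5.259759
  k2 = f(1.495000, 4.417336) = 6.190169
  k3 = f(1.495000, 4.570854) = 6.289955
  k4 = f(1.660000, 5.625161) = 7.341555
  w ← 3.549476 + (0.33/6)·(k1 + 2k2 + 2k3 + k4) = 5.615362
w(1.66) ≈ 5.6154

5.6154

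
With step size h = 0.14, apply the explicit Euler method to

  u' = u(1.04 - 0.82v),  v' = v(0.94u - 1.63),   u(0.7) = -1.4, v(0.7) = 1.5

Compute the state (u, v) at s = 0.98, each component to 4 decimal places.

Euler on (u,v): u_{n+1} = u_n + h·u', v_{n+1} = v_n + h·v'.
0.700000: (-1.400000, 1.500000); f=(0.266000, -4.419000) → (-1.362760, 0.881340)
0.840000: (-1.362760, 0.881340); f=(-0.432405, -2.565576) → (-1.423297, 0.522159)
(u(0.98), v(0.98)) ≈ (-1.4233, 0.5222)

-1.4233, 0.5222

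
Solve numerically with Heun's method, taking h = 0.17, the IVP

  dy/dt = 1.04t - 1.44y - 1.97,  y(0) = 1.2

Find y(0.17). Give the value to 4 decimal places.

0.6633

Heun: k1 = f(t_n, y_n); k2 = f(t_n + h, y_n + h·k1); y_{n+1} = y_n + (h/2)·(k1 + k2).
t=0.000000, y=1.200000:
  k1 = f(0.000000, 1.200000) = -3.698000
  k2 = f(0.170000, 0.571340) = -2.615930
  y ← 1.200000 + (0.17/2)·(-3.698000 + (-2.615930)) = 0.663316
y(0.17) ≈ 0.6633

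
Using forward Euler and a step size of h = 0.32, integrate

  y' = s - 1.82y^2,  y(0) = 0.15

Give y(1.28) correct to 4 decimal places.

0.6155

Euler: y_{n+1} = y_n + h·f(s_n, y_n).
s=0.000000, y=0.150000: f=-0.040950 → y ← 0.150000 + 0.32·(-0.040950) = 0.136896
s=0.320000, y=0.136896: f=0.285892 → y ← 0.136896 + 0.32·0.285892 = 0.228382
s=0.640000, y=0.228382: f=0.545072 → y ← 0.228382 + 0.32·0.545072 = 0.402805
s=0.960000, y=0.402805: f=0.664702 → y ← 0.402805 + 0.32·0.664702 = 0.615509
y(1.28) ≈ 0.6155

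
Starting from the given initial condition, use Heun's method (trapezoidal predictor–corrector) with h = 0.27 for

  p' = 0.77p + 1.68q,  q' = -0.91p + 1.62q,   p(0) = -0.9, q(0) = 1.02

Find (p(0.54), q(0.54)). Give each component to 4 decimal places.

0.5578, 2.8027

Heun on (p,q): k1 = f(x_n, state_n); k2 = f(x_n + h, state_n + h·k1); state_{n+1} = state_n + (h/2)·(k1 + k2).
0.000000: (-0.900000, 1.020000)
  k1 = (1.020600, 2.471400)
  predictor → (-0.624438, 1.687278)
  k2 = (2.353810, 3.301629)
  → (-0.444455, 1.799359)
0.270000: (-0.444455, 1.799359)
  k1 = (2.680693, 3.319415)
  predictor → (0.279332, 2.695601)
  k2 = (4.743696, 4.112681)
  → (0.557838, 2.802692)
(p(0.54), q(0.54)) ≈ (0.5578, 2.8027)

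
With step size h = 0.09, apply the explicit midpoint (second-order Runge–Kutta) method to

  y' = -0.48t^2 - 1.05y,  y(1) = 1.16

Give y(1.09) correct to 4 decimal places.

1.0104

Midpoint: k1 = f(t_n, y_n); k2 = f(t_n + h/2, y_n + (h/2)·k1); y_{n+1} = y_n + h·k2.
t=1.000000, y=1.160000:
  k1 = f(1.000000, 1.160000) = -1.698000
  k2 = f(1.045000, 1.083590) = -1.661941
  y ← 1.160000 + 0.09·(-1.661941) = 1.010425
y(1.09) ≈ 1.0104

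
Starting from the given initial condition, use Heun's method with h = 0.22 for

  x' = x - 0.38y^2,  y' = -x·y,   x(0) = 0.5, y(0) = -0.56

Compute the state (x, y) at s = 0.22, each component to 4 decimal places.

0.5957, -0.4972

Heun on (x,y): k1 = f(s_n, state_n); k2 = f(s_n + h, state_n + h·k1); state_{n+1} = state_n + (h/2)·(k1 + k2).
0.000000: (0.500000, -0.560000)
  k1 = (0.380832, 0.280000)
  predictor → (0.583783, -0.498400)
  k2 = (0.489390, 0.290957)
  → (0.595724, -0.497195)
(x(0.22), y(0.22)) ≈ (0.5957, -0.4972)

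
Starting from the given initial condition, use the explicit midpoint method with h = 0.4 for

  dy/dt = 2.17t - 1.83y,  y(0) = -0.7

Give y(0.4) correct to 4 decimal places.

-0.2015

Midpoint: k1 = f(t_n, y_n); k2 = f(t_n + h/2, y_n + (h/2)·k1); y_{n+1} = y_n + h·k2.
t=0.000000, y=-0.700000:
  k1 = f(0.000000, -0.700000) = 1.281000
  k2 = f(0.200000, -0.443800) = 1.246154
  y ← -0.700000 + 0.4·1.246154 = -0.201538
y(0.4) ≈ -0.2015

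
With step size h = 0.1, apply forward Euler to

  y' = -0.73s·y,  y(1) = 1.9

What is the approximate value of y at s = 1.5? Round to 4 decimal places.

1.2010

Euler: y_{n+1} = y_n + h·f(s_n, y_n).
s=1.000000, y=1.900000: f=-1.387000 → y ← 1.900000 + 0.1·(-1.387000) = 1.761300
s=1.100000, y=1.761300: f=-1.414324 → y ← 1.761300 + 0.1·(-1.414324) = 1.619868
s=1.200000, y=1.619868: f=-1.419004 → y ← 1.619868 + 0.1·(-1.419004) = 1.477967
s=1.300000, y=1.477967: f=-1.402591 → y ← 1.477967 + 0.1·(-1.402591) = 1.337708
s=1.400000, y=1.337708: f=-1.367138 → y ← 1.337708 + 0.1·(-1.367138) = 1.200994
y(1.5) ≈ 1.2010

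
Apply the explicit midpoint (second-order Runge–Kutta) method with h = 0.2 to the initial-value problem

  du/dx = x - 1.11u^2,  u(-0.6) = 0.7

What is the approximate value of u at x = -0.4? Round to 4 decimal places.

0.5239

Midpoint: k1 = f(x_n, u_n); k2 = f(x_n + h/2, u_n + (h/2)·k1); u_{n+1} = u_n + h·k2.
x=-0.600000, u=0.700000:
  k1 = f(-0.600000, 0.700000) = -1.143900
  k2 = f(-0.500000, 0.585610) = -0.880662
  u ← 0.700000 + 0.2·(-0.880662) = 0.523868
u(-0.4) ≈ 0.5239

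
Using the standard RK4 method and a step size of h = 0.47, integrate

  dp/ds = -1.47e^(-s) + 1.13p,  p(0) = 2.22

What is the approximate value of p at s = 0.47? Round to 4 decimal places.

3.0324

RK4: k1 = f(s_n, p_n); k2 = f(s_n + h/2, p_n + (h/2)·k1); k3 = f(s_n + h/2, p_n + (h/2)·k2); k4 = f(s_n + h, p_n + h·k3); p_{n+1} = p_n + (h/6)·(k1 + 2k2 + 2k3 + k4).
s=0.000000, p=2.220000:
  k1 = f(0.000000, 2.220000) = 1.038600
  k2 = f(0.235000, 2.464071) = 1.622261
  k3 = f(0.235000, 2.601231) = 1.777252
  k4 = f(0.470000, 3.055309) = 2.533745
  p ← 2.220000 + (0.47/6)·(k1 + 2k2 + 2k3 + k4) = 3.032424
p(0.47) ≈ 3.0324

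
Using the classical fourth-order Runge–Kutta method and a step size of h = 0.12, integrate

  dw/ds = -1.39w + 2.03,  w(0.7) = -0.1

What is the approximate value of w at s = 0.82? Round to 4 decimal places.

0.1397

RK4: k1 = f(s_n, w_n); k2 = f(s_n + h/2, w_n + (h/2)·k1); k3 = f(s_n + h/2, w_n + (h/2)·k2); k4 = f(s_n + h, w_n + h·k3); w_{n+1} = w_n + (h/6)·(k1 + 2k2 + 2k3 + k4).
s=0.700000, w=-0.100000:
  k1 = f(0.700000, -0.100000) = 2.169000
  k2 = f(0.760000, 0.030140) = 1.988105
  k3 = f(0.760000, 0.019286) = 2.003192
  k4 = f(0.820000, 0.140383) = 1.834868
  w ← -0.100000 + (0.12/6)·(k1 + 2k2 + 2k3 + k4) = 0.139729
w(0.82) ≈ 0.1397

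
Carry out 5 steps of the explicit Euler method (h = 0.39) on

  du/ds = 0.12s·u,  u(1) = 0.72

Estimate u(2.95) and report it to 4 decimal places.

Euler: u_{n+1} = u_n + h·f(s_n, u_n).
s=1.000000, u=0.720000: f=0.086400 → u ← 0.720000 + 0.39·0.086400 = 0.753696
s=1.390000, u=0.753696: f=0.125716 → u ← 0.753696 + 0.39·0.125716 = 0.802725
s=1.780000, u=0.802725: f=0.171462 → u ← 0.802725 + 0.39·0.171462 = 0.869596
s=2.170000, u=0.869596: f=0.226443 → u ← 0.869596 + 0.39·0.226443 = 0.957908
s=2.560000, u=0.957908: f=0.294269 → u ← 0.957908 + 0.39·0.294269 = 1.072673
u(2.95) ≈ 1.0727

1.0727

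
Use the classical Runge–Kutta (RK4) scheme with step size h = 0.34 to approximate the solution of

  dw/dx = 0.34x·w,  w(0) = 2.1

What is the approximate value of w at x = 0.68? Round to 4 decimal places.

RK4: k1 = f(x_n, w_n); k2 = f(x_n + h/2, w_n + (h/2)·k1); k3 = f(x_n + h/2, w_n + (h/2)·k2); k4 = f(x_n + h, w_n + h·k3); w_{n+1} = w_n + (h/6)·(k1 + 2k2 + 2k3 + k4).
x=0.000000, w=2.100000:
  k1 = f(0.000000, 2.100000) = 0.000000
  k2 = f(0.170000, 2.100000) = 0.121380
  k3 = f(0.170000, 2.120635) = 0.122573
  k4 = f(0.340000, 2.141675) = 0.247578
  w ← 2.100000 + (0.34/6)·(k1 + 2k2 + 2k3 + k4) = 2.141677
x=0.340000, w=2.141677:
  k1 = f(0.340000, 2.141677) = 0.247578
  k2 = f(0.510000, 2.183766) = 0.378665
  k3 = f(0.510000, 2.206050) = 0.382529
  k4 = f(0.680000, 2.271737) = 0.525226
  w ← 2.141677 + (0.34/6)·(k1 + 2k2 + 2k3 + k4) = 2.271738
w(0.68) ≈ 2.2717

2.2717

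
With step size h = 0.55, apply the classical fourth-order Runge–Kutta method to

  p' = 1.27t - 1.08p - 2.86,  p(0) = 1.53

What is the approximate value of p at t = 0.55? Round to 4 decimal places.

RK4: k1 = f(t_n, p_n); k2 = f(t_n + h/2, p_n + (h/2)·k1); k3 = f(t_n + h/2, p_n + (h/2)·k2); k4 = f(t_n + h, p_n + h·k3); p_{n+1} = p_n + (h/6)·(k1 + 2k2 + 2k3 + k4).
t=0.000000, p=1.530000:
  k1 = f(0.000000, 1.530000) = -4.512400
  k2 = f(0.275000, 0.289090) = -2.822967
  k3 = f(0.275000, 0.753684) = -3.324729
  k4 = f(0.550000, -0.298601) = -1.839011
  p ← 1.530000 + (0.55/6)·(k1 + 2k2 + 2k3 + k4) = -0.179290
p(0.55) ≈ -0.1793

-0.1793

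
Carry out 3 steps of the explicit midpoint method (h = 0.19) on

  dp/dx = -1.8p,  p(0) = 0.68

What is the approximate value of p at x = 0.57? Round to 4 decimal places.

0.2501

Midpoint: k1 = f(x_n, p_n); k2 = f(x_n + h/2, p_n + (h/2)·k1); p_{n+1} = p_n + h·k2.
x=0.000000, p=0.680000:
  k1 = f(0.000000, 0.680000) = -1.224000
  k2 = f(0.095000, 0.563720) = -1.014696
  p ← 0.680000 + 0.19·(-1.014696) = 0.487208
x=0.190000, p=0.487208:
  k1 = f(0.190000, 0.487208) = -0.876974
  k2 = f(0.285000, 0.403895) = -0.727011
  p ← 0.487208 + 0.19·(-0.727011) = 0.349076
x=0.380000, p=0.349076:
  k1 = f(0.380000, 0.349076) = -0.628336
  k2 = f(0.475000, 0.289384) = -0.520891
  p ← 0.349076 + 0.19·(-0.520891) = 0.250106
p(0.57) ≈ 0.2501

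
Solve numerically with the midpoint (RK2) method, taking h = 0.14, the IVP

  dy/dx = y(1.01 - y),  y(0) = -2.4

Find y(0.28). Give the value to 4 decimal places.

-9.0655

Midpoint: k1 = f(x_n, y_n); k2 = f(x_n + h/2, y_n + (h/2)·k1); y_{n+1} = y_n + h·k2.
x=0.000000, y=-2.400000:
  k1 = f(0.000000, -2.400000) = -8.184000
  k2 = f(0.070000, -2.972880) = -11.840624
  y ← -2.400000 + 0.14·(-11.840624) = -4.057687
x=0.140000, y=-4.057687:
  k1 = f(0.140000, -4.057687) = -20.563091
  k2 = f(0.210000, -5.497104) = -35.770225
  y ← -4.057687 + 0.14·(-35.770225) = -9.065519
y(0.28) ≈ -9.0655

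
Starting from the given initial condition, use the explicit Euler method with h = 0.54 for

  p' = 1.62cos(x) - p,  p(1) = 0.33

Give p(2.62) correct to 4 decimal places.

-0.2819

Euler: p_{n+1} = p_n + h·f(x_n, p_n).
x=1.000000, p=0.330000: f=0.545290 → p ← 0.330000 + 0.54·0.545290 = 0.624456
x=1.540000, p=0.624456: f=-0.574574 → p ← 0.624456 + 0.54·(-0.574574) = 0.314186
x=2.080000, p=0.314186: f=-1.103907 → p ← 0.314186 + 0.54·(-1.103907) = -0.281924
p(2.62) ≈ -0.2819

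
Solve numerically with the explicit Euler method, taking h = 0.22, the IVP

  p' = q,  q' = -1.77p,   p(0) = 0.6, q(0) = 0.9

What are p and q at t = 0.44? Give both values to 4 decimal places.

0.9446, 0.3556

Euler on (p,q): p_{n+1} = p_n + h·p', q_{n+1} = q_n + h·q'.
0.000000: (0.600000, 0.900000); f=(0.900000, -1.062000) → (0.798000, 0.666360)
0.220000: (0.798000, 0.666360); f=(0.666360, -1.412460) → (0.944599, 0.355619)
(p(0.44), q(0.44)) ≈ (0.9446, 0.3556)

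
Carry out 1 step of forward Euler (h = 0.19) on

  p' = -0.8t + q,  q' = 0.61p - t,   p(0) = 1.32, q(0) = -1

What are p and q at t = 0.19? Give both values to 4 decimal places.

1.1300, -0.8470

Euler on (p,q): p_{n+1} = p_n + h·p', q_{n+1} = q_n + h·q'.
0.000000: (1.320000, -1.000000); f=(-1.000000, 0.805200) → (1.130000, -0.847012)
(p(0.19), q(0.19)) ≈ (1.1300, -0.8470)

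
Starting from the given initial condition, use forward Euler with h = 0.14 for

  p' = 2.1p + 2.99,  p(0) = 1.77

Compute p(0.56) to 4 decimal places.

7.5308

Euler: p_{n+1} = p_n + h·f(t_n, p_n).
t=0.000000, p=1.770000: f=6.707000 → p ← 1.770000 + 0.14·6.707000 = 2.708980
t=0.140000, p=2.708980: f=8.678858 → p ← 2.708980 + 0.14·8.678858 = 3.924020
t=0.280000, p=3.924020: f=11.230442 → p ← 3.924020 + 0.14·11.230442 = 5.496282
t=0.420000, p=5.496282: f=14.532192 → p ← 5.496282 + 0.14·14.532192 = 7.530789
p(0.56) ≈ 7.5308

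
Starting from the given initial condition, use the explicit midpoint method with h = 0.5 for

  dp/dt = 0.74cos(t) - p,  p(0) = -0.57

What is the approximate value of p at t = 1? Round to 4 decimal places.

0.1331

Midpoint: k1 = f(t_n, p_n); k2 = f(t_n + h/2, p_n + (h/2)·k1); p_{n+1} = p_n + h·k2.
t=0.000000, p=-0.570000:
  k1 = f(0.000000, -0.570000) = 1.310000
  k2 = f(0.250000, -0.242500) = 0.959495
  p ← -0.570000 + 0.5·0.959495 = -0.090252
t=0.500000, p=-0.090252:
  k1 = f(0.500000, -0.090252) = 0.739663
  k2 = f(0.750000, 0.094663) = 0.446786
  p ← -0.090252 + 0.5·0.446786 = 0.133141
p(1) ≈ 0.1331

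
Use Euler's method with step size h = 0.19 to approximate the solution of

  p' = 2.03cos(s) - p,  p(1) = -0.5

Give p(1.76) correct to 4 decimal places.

Euler: p_{n+1} = p_n + h·f(s_n, p_n).
s=1.000000, p=-0.500000: f=1.596814 → p ← -0.500000 + 0.19·1.596814 = -0.196605
s=1.190000, p=-0.196605: f=0.951075 → p ← -0.196605 + 0.19·0.951075 = -0.015901
s=1.380000, p=-0.015901: f=0.400872 → p ← -0.015901 + 0.19·0.400872 = 0.060265
s=1.570000, p=0.060265: f=-0.058648 → p ← 0.060265 + 0.19·(-0.058648) = 0.049121
p(1.76) ≈ 0.0491

0.0491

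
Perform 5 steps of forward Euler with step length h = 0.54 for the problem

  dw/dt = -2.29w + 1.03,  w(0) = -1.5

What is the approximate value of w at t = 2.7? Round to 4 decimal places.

0.4512

Euler: w_{n+1} = w_n + h·f(t_n, w_n).
t=0.000000, w=-1.500000: f=4.465000 → w ← -1.500000 + 0.54·4.465000 = 0.911100
t=0.540000, w=0.911100: f=-1.056419 → w ← 0.911100 + 0.54·(-1.056419) = 0.340634
t=1.080000, w=0.340634: f=0.249949 → w ← 0.340634 + 0.54·0.249949 = 0.475606
t=1.620000, w=0.475606: f=-0.059138 → w ← 0.475606 + 0.54·(-0.059138) = 0.443672
t=2.160000, w=0.443672: f=0.013992 → w ← 0.443672 + 0.54·0.013992 = 0.451227
w(2.7) ≈ 0.4512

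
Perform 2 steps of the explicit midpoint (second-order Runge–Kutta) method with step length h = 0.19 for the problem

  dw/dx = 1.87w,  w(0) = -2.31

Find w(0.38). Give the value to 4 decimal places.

Midpoint: k1 = f(x_n, w_n); k2 = f(x_n + h/2, w_n + (h/2)·k1); w_{n+1} = w_n + h·k2.
x=0.000000, w=-2.310000:
  k1 = f(0.000000, -2.310000) = -4.319700
  k2 = f(0.095000, -2.720372) = -5.087095
  w ← -2.310000 + 0.19·(-5.087095) = -3.276548
x=0.190000, w=-3.276548:
  k1 = f(0.190000, -3.276548) = -6.127145
  k2 = f(0.285000, -3.858627) = -7.215632
  w ← -3.276548 + 0.19·(-7.215632) = -4.647518
w(0.38) ≈ -4.6475

-4.6475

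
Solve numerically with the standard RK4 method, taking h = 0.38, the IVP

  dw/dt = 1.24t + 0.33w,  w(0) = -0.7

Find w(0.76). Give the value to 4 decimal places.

-0.5095

RK4: k1 = f(t_n, w_n); k2 = f(t_n + h/2, w_n + (h/2)·k1); k3 = f(t_n + h/2, w_n + (h/2)·k2); k4 = f(t_n + h, w_n + h·k3); w_{n+1} = w_n + (h/6)·(k1 + 2k2 + 2k3 + k4).
t=0.000000, w=-0.700000:
  k1 = f(0.000000, -0.700000) = -0.231000
  k2 = f(0.190000, -0.743890) = -0.009884
  k3 = f(0.190000, -0.701878) = 0.003980
  k4 = f(0.380000, -0.698487) = 0.240699
  w ← -0.700000 + (0.38/6)·(k1 + 2k2 + 2k3 + k4) = -0.700133
t=0.380000, w=-0.700133:
  k1 = f(0.380000, -0.700133) = 0.240156
  k2 = f(0.570000, -0.654504) = 0.490814
  k3 = f(0.570000, -0.606879) = 0.506530
  k4 = f(0.760000, -0.507652) = 0.774875
  w ← -0.700133 + (0.38/6)·(k1 + 2k2 + 2k3 + k4) = -0.509518
w(0.76) ≈ -0.5095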